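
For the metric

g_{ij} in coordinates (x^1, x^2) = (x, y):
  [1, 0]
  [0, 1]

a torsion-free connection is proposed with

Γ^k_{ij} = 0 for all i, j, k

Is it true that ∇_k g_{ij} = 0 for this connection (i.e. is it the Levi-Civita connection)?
Using ∇_k g_{ij} = ∂_k g_{ij} - Γ^m_{ki} g_{mj} - Γ^m_{kj} g_{im}:
e.g. ∇_x g_{yy} = (0) - (0) - (0) = 0
Every component ∇_k g_{ij} vanishes: the connection is metric compatible.
Yes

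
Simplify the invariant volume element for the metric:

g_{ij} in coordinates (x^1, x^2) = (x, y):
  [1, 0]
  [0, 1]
det(g) = 1
√|det(g)| = 1
Volume element: dV = 1 dx dy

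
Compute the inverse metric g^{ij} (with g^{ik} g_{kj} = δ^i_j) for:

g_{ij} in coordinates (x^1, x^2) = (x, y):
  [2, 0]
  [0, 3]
The metric is diagonal, so g^{ij} is diagonal with entries 1/g_{ii}: diag(1/2, 1/3).
g^{ij}:
  [1/2, 0]
  [0, 1/3]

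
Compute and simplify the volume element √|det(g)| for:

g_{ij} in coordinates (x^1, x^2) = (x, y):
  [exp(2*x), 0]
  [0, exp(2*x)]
det(g) = exp(4*x)
√|det(g)| = exp(2*x)
Volume element: dV = exp(2*x) dx dy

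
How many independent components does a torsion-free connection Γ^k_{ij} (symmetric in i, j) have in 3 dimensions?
Γ^k_{ij} has n choices for the upper index and n(n+1)/2 independent symmetric lower index pairs.
Total = 3 × 3×4/2 = 3 × 6 = 18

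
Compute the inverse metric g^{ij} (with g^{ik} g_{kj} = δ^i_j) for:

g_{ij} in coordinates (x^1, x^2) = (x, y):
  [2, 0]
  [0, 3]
The metric is diagonal, so g^{ij} is diagonal with entries 1/g_{ii}: diag(1/2, 1/3).
g^{ij}:
  [1/2, 0]
  [0, 1/3]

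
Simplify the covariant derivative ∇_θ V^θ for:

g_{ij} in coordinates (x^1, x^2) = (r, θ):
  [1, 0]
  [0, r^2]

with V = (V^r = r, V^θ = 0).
Non-zero Christoffel symbols:
Γ^r_{θ θ} = -r
Γ^θ_{r θ} = 1/r
∇_θ V^θ = ∂_θ V^θ + Γ^θ_{θ j} V^j
  = (0) + (1/r)(r) + (0)(0)
  = 1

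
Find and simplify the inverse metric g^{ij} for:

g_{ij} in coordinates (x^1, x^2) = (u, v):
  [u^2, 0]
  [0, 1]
The metric is diagonal, so g^{ij} is diagonal with entries 1/g_{ii}: diag(1/(u^2), 1).
g^{ij}:
  [1/u^2, 0]
  [0, 1]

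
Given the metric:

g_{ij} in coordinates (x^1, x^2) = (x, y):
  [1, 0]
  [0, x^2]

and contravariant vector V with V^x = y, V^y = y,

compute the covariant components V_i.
V_i = g_{ij} V^j:
V_x = (1)(y) + (0)(y) = y
V_y = (0)(y) + (x^2)(y) = x^2*y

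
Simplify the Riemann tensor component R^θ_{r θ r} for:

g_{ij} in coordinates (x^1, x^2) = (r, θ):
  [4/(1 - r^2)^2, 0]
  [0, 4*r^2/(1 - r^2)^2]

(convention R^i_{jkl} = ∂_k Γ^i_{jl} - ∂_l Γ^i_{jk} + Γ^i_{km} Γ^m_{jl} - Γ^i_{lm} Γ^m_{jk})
Non-zero Christoffel symbols (Γ^k_{ij} = Γ^k_{ji}):
Γ^r_{r r} = 2*r/(1 - r^2)
Γ^r_{θ θ} = (r^3 + r)/(r^2 - 1)
Γ^θ_{r θ} = (-r^2 - 1)/(r^3 - r)
R^θ_{r θ r} = ∂_θ Γ^θ_{r r} - ∂_r Γ^θ_{r θ} + Γ^θ_{θ m} Γ^m_{r r} - Γ^θ_{r m} Γ^m_{r θ}
  = (0) - ((r^4 + 4*r^2 - 1)/(r^3 - r)^2) + (2*(r^2 + 1)/(r^2 - 1)^2) - ((r^2 + 1)^2/(r^3 - r)^2) = -4/(r^2 - 1)^2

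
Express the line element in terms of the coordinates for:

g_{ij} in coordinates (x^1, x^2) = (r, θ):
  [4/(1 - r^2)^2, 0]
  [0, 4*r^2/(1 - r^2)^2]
ds^2 = g_{ij} dx^i dx^j; only the non-zero components contribute.
ds^2 = (4/(1 - r^2)^2) dr^2 + (4*r^2/(1 - r^2)^2) dθ^2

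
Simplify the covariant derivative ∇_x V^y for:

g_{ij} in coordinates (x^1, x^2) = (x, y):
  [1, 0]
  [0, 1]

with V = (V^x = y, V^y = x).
All Christoffel symbols are zero.
∇_x V^y = ∂_x V^y + Γ^y_{x j} V^j
  = (1) + (0)(y) + (0)(x)
  = 1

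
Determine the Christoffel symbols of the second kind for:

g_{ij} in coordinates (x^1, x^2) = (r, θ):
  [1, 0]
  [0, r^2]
Using Γ^k_{ij} = (1/2) g^{km} (∂_i g_{mj} + ∂_j g_{mi} - ∂_m g_{ij}); the metric is diagonal, so only the m = k term contributes.
Non-zero symbols (using the symmetry Γ^k_{ij} = Γ^k_{ji}):
Γ^r_{θ θ} = (1/2) g^{rr} (∂_θ g_{rθ} + ∂_θ g_{rθ} - ∂_r g_{θθ}) = (1/2)(1)((0) + (0) - (2*r)) = -r
Γ^θ_{r θ} = (1/2) g^{θθ} (∂_r g_{θθ} + ∂_θ g_{θr} - ∂_θ g_{rθ}) = (1/2)(1/r^2)((2*r) + (0) - (0)) = 1/r
All other Christoffel symbols are zero.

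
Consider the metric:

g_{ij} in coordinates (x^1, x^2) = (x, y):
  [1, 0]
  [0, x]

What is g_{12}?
With x^1 = x, x^2 = y, g_{12} = g_{xy} is the row-1, column-2 entry of the matrix.
g_{12} = 0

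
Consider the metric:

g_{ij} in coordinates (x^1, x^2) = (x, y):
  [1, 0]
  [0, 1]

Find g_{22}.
With x^1 = x, x^2 = y, g_{22} = g_{yy} is the row-2, column-2 entry of the matrix.
g_{22} = 1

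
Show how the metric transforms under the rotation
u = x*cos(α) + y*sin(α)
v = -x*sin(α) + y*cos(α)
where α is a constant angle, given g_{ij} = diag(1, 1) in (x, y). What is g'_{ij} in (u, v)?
Invert the transformation: x = u*cos(α) - v*sin(α), y = u*sin(α) + v*cos(α)
g'_{ij} = (∂x^k/∂x'^i)(∂x^l/∂x'^j) g_{kl}; with g_{kl} = δ_{kl} this is Σ_k (∂x^k/∂x'^i)(∂x^k/∂x'^j).
Jacobian: ∂x/∂u = cos(α), ∂x/∂v = -sin(α), ∂y/∂u = sin(α), ∂y/∂v = cos(α)
g'_{uu} = (cos(α))(cos(α)) + (sin(α))(sin(α)) = 1
g'_{uv} = (cos(α))(-sin(α)) + (sin(α))(cos(α)) = 0
g'_{vv} = (-sin(α))(-sin(α)) + (cos(α))(cos(α)) = 1
g'_{ij} = diag(1, 1)
The Euclidean metric is invariant under rotations.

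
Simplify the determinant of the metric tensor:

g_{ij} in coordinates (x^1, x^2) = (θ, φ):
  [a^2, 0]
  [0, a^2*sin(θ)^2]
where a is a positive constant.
For a 2×2 metric: det(g) = g_{11}·g_{22} - g_{12}·g_{21}
= (a^2)·(a^2*sin(θ)^2) - (0)·(0)
= a^4*sin(θ)^2 - 0
det(g) = a^4*sin(θ)^2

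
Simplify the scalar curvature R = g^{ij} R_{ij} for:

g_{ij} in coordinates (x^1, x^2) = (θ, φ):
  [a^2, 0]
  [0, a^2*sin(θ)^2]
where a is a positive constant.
Non-zero Christoffel symbols (Γ^k_{ij} = Γ^k_{ji}):
Γ^θ_{φ φ} = -sin(2*θ)/2
Γ^φ_{θ φ} = 1/tan(θ)
Ricci tensor (R_{ij} = R^k_{ikj}): R_{θθ} = 1, R_{θφ} = 0, R_{φφ} = sin(θ)^2
Inverse metric: g^{θθ} = 1/a^2, g^{φφ} = 1/(a^2*sin(θ)^2)
R = g^{ij} R_{ij} = (1/a^2)(1) + (1/(a^2*sin(θ)^2))(sin(θ)^2) = 2/a^2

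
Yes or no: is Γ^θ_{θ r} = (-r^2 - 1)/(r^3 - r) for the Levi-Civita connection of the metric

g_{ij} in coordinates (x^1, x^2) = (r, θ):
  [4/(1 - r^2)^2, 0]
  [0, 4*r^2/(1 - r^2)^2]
Γ^θ_{θ r} = (1/2) g^{θθ} (∂_θ g_{θr} + ∂_r g_{θθ} - ∂_θ g_{θr}) = (1/2)((1 - r^2)^2/(4*r^2))((0) + (-8*(r^3 + r)/(r^2 - 1)^3) - (0)) = (-r^2 - 1)/(r^3 - r)
This equals the proposed value (-r^2 - 1)/(r^3 - r).
Yes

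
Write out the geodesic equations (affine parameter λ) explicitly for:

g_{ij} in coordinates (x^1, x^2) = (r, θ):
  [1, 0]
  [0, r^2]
Geodesic equation: d^2x^k/dλ^2 + Γ^k_{ij} (dx^i/dλ)(dx^j/dλ) = 0.
Non-zero Christoffel symbols:
Γ^r_{θ θ} = -r
Γ^θ_{r θ} = 1/r
Substituting (the symmetric pair Γ^k_{ij}, Γ^k_{ji} combines into a factor 2):
d^2r/dλ^2 - r (dθ/dλ)^2 = 0
d^2θ/dλ^2 + (2/r) (dr/dλ)(dθ/dλ) = 0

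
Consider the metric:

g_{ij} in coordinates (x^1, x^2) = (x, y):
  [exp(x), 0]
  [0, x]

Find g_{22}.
With x^1 = x, x^2 = y, g_{22} = g_{yy} is the row-2, column-2 entry of the matrix.
g_{22} = x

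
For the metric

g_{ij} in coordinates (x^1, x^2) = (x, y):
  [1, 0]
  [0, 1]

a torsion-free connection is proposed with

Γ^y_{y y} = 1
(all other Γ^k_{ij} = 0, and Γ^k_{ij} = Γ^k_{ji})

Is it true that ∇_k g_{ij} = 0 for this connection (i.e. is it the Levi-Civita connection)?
Using ∇_k g_{ij} = ∂_k g_{ij} - Γ^m_{ki} g_{mj} - Γ^m_{kj} g_{im}:
∇_y g_{yy} = (0) - (1) - (1) = -2 ≠ 0
So the connection is not metric compatible (it is not the Levi-Civita connection).
No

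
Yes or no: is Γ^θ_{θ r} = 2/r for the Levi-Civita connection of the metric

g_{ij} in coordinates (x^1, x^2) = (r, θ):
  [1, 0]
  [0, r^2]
Γ^θ_{θ r} = (1/2) g^{θθ} (∂_θ g_{θr} + ∂_r g_{θθ} - ∂_θ g_{θr}) = (1/2)(1/r^2)((0) + (2*r) - (0)) = 1/r
This differs from the proposed value 2/r.
No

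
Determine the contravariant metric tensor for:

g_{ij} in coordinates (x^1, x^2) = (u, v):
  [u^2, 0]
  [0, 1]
The metric is diagonal, so g^{ij} is diagonal with entries 1/g_{ii}: diag(1/(u^2), 1).
g^{ij}:
  [1/u^2, 0]
  [0, 1]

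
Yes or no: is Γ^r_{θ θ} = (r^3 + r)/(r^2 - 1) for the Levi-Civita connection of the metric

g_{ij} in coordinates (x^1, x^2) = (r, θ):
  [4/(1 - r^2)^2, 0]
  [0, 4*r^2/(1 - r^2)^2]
Γ^r_{θ θ} = (1/2) g^{rr} (∂_θ g_{rθ} + ∂_θ g_{rθ} - ∂_r g_{θθ}) = (1/2)((1 - r^2)^2/4)((0) + (0) - (-8*(r^3 + r)/(r^2 - 1)^3)) = (r^3 + r)/(r^2 - 1)
This equals the proposed value (r^3 + r)/(r^2 - 1).
Yes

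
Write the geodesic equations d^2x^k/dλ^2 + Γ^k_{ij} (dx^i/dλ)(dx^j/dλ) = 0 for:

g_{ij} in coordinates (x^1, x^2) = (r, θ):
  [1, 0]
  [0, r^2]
Geodesic equation: d^2x^k/dλ^2 + Γ^k_{ij} (dx^i/dλ)(dx^j/dλ) = 0.
Non-zero Christoffel symbols:
Γ^r_{θ θ} = -r
Γ^θ_{r θ} = 1/r
Substituting (the symmetric pair Γ^k_{ij}, Γ^k_{ji} combines into a factor 2):
d^2r/dλ^2 - r (dθ/dλ)^2 = 0
d^2θ/dλ^2 + (2/r) (dr/dλ)(dθ/dλ) = 0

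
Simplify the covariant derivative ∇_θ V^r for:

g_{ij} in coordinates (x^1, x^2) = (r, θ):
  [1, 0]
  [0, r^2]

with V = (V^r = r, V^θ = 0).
Non-zero Christoffel symbols:
Γ^r_{θ θ} = -r
Γ^θ_{r θ} = 1/r
∇_θ V^r = ∂_θ V^r + Γ^r_{θ j} V^j
  = (0) + (0)(r) + (-r)(0)
  = 0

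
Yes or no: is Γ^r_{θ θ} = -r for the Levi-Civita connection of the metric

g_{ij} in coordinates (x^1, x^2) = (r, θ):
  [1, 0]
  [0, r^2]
Γ^r_{θ θ} = (1/2) g^{rr} (∂_θ g_{rθ} + ∂_θ g_{rθ} - ∂_r g_{θθ}) = (1/2)(1)((0) + (0) - (2*r)) = -r
This equals the proposed value -r.
Yes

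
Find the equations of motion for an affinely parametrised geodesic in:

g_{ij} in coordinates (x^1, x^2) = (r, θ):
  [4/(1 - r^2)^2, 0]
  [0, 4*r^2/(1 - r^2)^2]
Geodesic equation: d^2x^k/dλ^2 + Γ^k_{ij} (dx^i/dλ)(dx^j/dλ) = 0.
Non-zero Christoffel symbols:
Γ^r_{r r} = 2*r/(1 - r^2)
Γ^r_{θ θ} = (r^3 + r)/(r^2 - 1)
Γ^θ_{r θ} = (-r^2 - 1)/(r^3 - r)
Substituting (the symmetric pair Γ^k_{ij}, Γ^k_{ji} combines into a factor 2):
d^2r/dλ^2 + (2*r/(1 - r^2)) (dr/dλ)^2 + ((r^3 + r)/(r^2 - 1)) (dθ/dλ)^2 = 0
d^2θ/dλ^2 + ((-2*r^2 - 2)/(r^3 - r)) (dr/dλ)(dθ/dλ) = 0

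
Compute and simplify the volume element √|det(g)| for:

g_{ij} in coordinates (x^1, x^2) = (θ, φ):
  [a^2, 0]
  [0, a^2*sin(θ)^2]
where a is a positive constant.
det(g) = a^4*sin(θ)^2
√|det(g)| = a^2*sin(θ) (taking 0 < θ < π so that |sin(θ)| = sin(θ))
Volume element: dV = a^2*sin(θ) dθ dφ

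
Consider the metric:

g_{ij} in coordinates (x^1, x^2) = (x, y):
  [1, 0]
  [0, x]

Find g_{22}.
With x^1 = x, x^2 = y, g_{22} = g_{yy} is the row-2, column-2 entry of the matrix.
g_{22} = x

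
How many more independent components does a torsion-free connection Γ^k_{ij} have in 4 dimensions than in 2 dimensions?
Independent components in n dimensions: n × n(n+1)/2 = n^2(n+1)/2.
4D: 4 × 10 = 40
2D: 2 × 3 = 6
Difference = 40 - 6 = 34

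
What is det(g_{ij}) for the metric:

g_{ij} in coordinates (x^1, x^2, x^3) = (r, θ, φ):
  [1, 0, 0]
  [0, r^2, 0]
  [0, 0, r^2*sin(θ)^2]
Diagonal metric: det(g) = g_{11}·g_{22}·g_{33}
= (1)·(r^2)·(r^2*sin(θ)^2)
det(g) = r^4*sin(θ)^2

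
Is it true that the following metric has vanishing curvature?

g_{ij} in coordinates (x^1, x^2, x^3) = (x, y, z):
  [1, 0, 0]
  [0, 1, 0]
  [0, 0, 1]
All metric components are constant, so every Christoffel symbol vanishes and R^i_{jkl} = 0.
Yes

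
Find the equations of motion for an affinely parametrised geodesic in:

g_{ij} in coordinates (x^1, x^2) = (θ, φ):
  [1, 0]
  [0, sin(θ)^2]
Geodesic equation: d^2x^k/dλ^2 + Γ^k_{ij} (dx^i/dλ)(dx^j/dλ) = 0.
Non-zero Christoffel symbols:
Γ^θ_{φ φ} = -sin(2*θ)/2
Γ^φ_{θ φ} = 1/tan(θ)
Substituting (the symmetric pair Γ^k_{ij}, Γ^k_{ji} combines into a factor 2):
d^2θ/dλ^2 - (sin(2*θ)/2) (dφ/dλ)^2 = 0
d^2φ/dλ^2 + (2/tan(θ)) (dθ/dλ)(dφ/dλ) = 0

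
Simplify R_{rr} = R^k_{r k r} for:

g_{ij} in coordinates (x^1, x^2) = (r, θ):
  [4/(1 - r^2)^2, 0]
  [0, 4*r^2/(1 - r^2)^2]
Non-zero Christoffel symbols (Γ^k_{ij} = Γ^k_{ji}):
Γ^r_{r r} = 2*r/(1 - r^2)
Γ^r_{θ θ} = (r^3 + r)/(r^2 - 1)
Γ^θ_{r θ} = (-r^2 - 1)/(r^3 - r)
R^r_{r r r} = 0 (a repeated index in an antisymmetric pair)
R^θ_{r θ r} = ∂_θ Γ^θ_{r r} - ∂_r Γ^θ_{r θ} + Γ^θ_{θ m} Γ^m_{r r} - Γ^θ_{r m} Γ^m_{r θ}
  = (0) - ((r^4 + 4*r^2 - 1)/(r^3 - r)^2) + (2*(r^2 + 1)/(r^2 - 1)^2) - ((r^2 + 1)^2/(r^3 - r)^2) = -4/(r^2 - 1)^2
R_{rr} = R^r_{r r r} + R^θ_{r θ r} = (0) + (-4/(r^2 - 1)^2) = -4/(r^2 - 1)^2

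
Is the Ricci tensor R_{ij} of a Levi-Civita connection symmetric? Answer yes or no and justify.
R_{ij} = R^k_{ikj}; the pair symmetry R_{kilj} = R_{ljki} gives R_{ij} = R_{ji}.
Yes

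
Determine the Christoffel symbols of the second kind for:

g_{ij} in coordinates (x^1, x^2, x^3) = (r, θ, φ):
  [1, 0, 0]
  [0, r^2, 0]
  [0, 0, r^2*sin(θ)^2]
Using Γ^k_{ij} = (1/2) g^{km} (∂_i g_{mj} + ∂_j g_{mi} - ∂_m g_{ij}); the metric is diagonal, so only the m = k term contributes.
Non-zero symbols (using the symmetry Γ^k_{ij} = Γ^k_{ji}):
Γ^r_{θ θ} = (1/2) g^{rr} (∂_θ g_{rθ} + ∂_θ g_{rθ} - ∂_r g_{θθ}) = (1/2)(1)((0) + (0) - (2*r)) = -r
Γ^r_{φ φ} = (1/2) g^{rr} (∂_φ g_{rφ} + ∂_φ g_{rφ} - ∂_r g_{φφ}) = (1/2)(1)((0) + (0) - (2*r*sin(θ)^2)) = -r*sin(θ)^2
Γ^θ_{r θ} = (1/2) g^{θθ} (∂_r g_{θθ} + ∂_θ g_{θr} - ∂_θ g_{rθ}) = (1/2)(1/r^2)((2*r) + (0) - (0)) = 1/r
Γ^θ_{φ φ} = (1/2) g^{θθ} (∂_φ g_{θφ} + ∂_φ g_{θφ} - ∂_θ g_{φφ}) = (1/2)(1/r^2)((0) + (0) - (r^2*sin(2*θ))) = -sin(2*θ)/2
Γ^φ_{r φ} = (1/2) g^{φφ} (∂_r g_{φφ} + ∂_φ g_{φr} - ∂_φ g_{rφ}) = (1/2)(1/(r^2*sin(θ)^2))((2*r*sin(θ)^2) + (0) - (0)) = 1/r
Γ^φ_{θ φ} = (1/2) g^{φφ} (∂_θ g_{φφ} + ∂_φ g_{φθ} - ∂_φ g_{θφ}) = (1/2)(1/(r^2*sin(θ)^2))((r^2*sin(2*θ)) + (0) - (0)) = 1/tan(θ)
All other Christoffel symbols are zero.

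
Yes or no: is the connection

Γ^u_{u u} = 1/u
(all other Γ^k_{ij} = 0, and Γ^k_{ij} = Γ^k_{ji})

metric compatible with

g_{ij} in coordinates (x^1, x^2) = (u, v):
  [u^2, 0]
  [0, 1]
Using ∇_k g_{ij} = ∂_k g_{ij} - Γ^m_{ki} g_{mj} - Γ^m_{kj} g_{im}:
e.g. ∇_u g_{uu} = (2*u) - (u) - (u) = 0
Every component ∇_k g_{ij} vanishes: the connection is metric compatible.
Yes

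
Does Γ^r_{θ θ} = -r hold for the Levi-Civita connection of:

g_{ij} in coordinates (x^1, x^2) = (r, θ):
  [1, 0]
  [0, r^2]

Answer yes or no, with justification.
Γ^r_{θ θ} = (1/2) g^{rr} (∂_θ g_{rθ} + ∂_θ g_{rθ} - ∂_r g_{θθ}) = (1/2)(1)((0) + (0) - (2*r)) = -r
This equals the proposed value -r.
Yes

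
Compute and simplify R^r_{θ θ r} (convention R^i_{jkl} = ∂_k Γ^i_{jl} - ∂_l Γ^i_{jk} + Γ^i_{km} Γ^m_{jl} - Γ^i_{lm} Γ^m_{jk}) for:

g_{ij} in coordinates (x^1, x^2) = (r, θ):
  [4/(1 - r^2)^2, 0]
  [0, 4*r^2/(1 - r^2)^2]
Non-zero Christoffel symbols (Γ^k_{ij} = Γ^k_{ji}):
Γ^r_{r r} = 2*r/(1 - r^2)
Γ^r_{θ θ} = (r^3 + r)/(r^2 - 1)
Γ^θ_{r θ} = (-r^2 - 1)/(r^3 - r)
R^r_{θ θ r} = ∂_θ Γ^r_{θ r} - ∂_r Γ^r_{θ θ} + Γ^r_{θ m} Γ^m_{θ r} - Γ^r_{r m} Γ^m_{θ θ}
  = (0) - ((r^4 - 4*r^2 - 1)/(r^2 - 1)^2) + (-(r^2 + 1)^2/(r^2 - 1)^2) - (-2*r^2*(r^2 + 1)/(r^2 - 1)^2) = 4*r^2/(r^2 - 1)^2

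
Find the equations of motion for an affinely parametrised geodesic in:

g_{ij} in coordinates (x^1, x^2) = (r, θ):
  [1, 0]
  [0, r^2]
Geodesic equation: d^2x^k/dλ^2 + Γ^k_{ij} (dx^i/dλ)(dx^j/dλ) = 0.
Non-zero Christoffel symbols:
Γ^r_{θ θ} = -r
Γ^θ_{r θ} = 1/r
Substituting (the symmetric pair Γ^k_{ij}, Γ^k_{ji} combines into a factor 2):
d^2r/dλ^2 - r (dθ/dλ)^2 = 0
d^2θ/dλ^2 + (2/r) (dr/dλ)(dθ/dλ) = 0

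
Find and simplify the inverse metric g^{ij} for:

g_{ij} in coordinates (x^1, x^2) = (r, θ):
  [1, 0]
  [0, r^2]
The metric is diagonal, so g^{ij} is diagonal with entries 1/g_{ii}: diag(1, 1/(r^2)).
g^{ij}:
  [1, 0]
  [0, 1/r^2]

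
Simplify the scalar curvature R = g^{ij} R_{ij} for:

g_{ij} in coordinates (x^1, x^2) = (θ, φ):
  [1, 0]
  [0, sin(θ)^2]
Non-zero Christoffel symbols (Γ^k_{ij} = Γ^k_{ji}):
Γ^θ_{φ φ} = -sin(2*θ)/2
Γ^φ_{θ φ} = 1/tan(θ)
Ricci tensor (R_{ij} = R^k_{ikj}): R_{θθ} = 1, R_{θφ} = 0, R_{φφ} = sin(θ)^2
Inverse metric: g^{θθ} = 1, g^{φφ} = 1/sin(θ)^2
R = g^{ij} R_{ij} = (1)(1) + (1/sin(θ)^2)(sin(θ)^2) = 2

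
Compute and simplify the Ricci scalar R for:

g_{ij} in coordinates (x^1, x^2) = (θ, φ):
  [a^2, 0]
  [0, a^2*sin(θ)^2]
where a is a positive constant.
Non-zero Christoffel symbols (Γ^k_{ij} = Γ^k_{ji}):
Γ^θ_{φ φ} = -sin(2*θ)/2
Γ^φ_{θ φ} = 1/tan(θ)
Ricci tensor (R_{ij} = R^k_{ikj}): R_{θθ} = 1, R_{θφ} = 0, R_{φφ} = sin(θ)^2
Inverse metric: g^{θθ} = 1/a^2, g^{φφ} = 1/(a^2*sin(θ)^2)
R = g^{ij} R_{ij} = (1/a^2)(1) + (1/(a^2*sin(θ)^2))(sin(θ)^2) = 2/a^2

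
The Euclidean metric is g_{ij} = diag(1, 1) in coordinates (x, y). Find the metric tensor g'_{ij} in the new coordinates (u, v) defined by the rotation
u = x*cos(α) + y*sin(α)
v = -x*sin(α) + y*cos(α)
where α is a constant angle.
Invert the transformation: x = u*cos(α) - v*sin(α), y = u*sin(α) + v*cos(α)
g'_{ij} = (∂x^k/∂x'^i)(∂x^l/∂x'^j) g_{kl}; with g_{kl} = δ_{kl} this is Σ_k (∂x^k/∂x'^i)(∂x^k/∂x'^j).
Jacobian: ∂x/∂u = cos(α), ∂x/∂v = -sin(α), ∂y/∂u = sin(α), ∂y/∂v = cos(α)
g'_{uu} = (cos(α))(cos(α)) + (sin(α))(sin(α)) = 1
g'_{uv} = (cos(α))(-sin(α)) + (sin(α))(cos(α)) = 0
g'_{vv} = (-sin(α))(-sin(α)) + (cos(α))(cos(α)) = 1
g'_{ij} = diag(1, 1)
The Euclidean metric is invariant under rotations.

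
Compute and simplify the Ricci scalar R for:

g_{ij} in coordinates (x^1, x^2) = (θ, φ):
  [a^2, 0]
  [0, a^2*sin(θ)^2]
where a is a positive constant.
Non-zero Christoffel symbols (Γ^k_{ij} = Γ^k_{ji}):
Γ^θ_{φ φ} = -sin(2*θ)/2
Γ^φ_{θ φ} = 1/tan(θ)
Ricci tensor (R_{ij} = R^k_{ikj}): R_{θθ} = 1, R_{θφ} = 0, R_{φφ} = sin(θ)^2
Inverse metric: g^{θθ} = 1/a^2, g^{φφ} = 1/(a^2*sin(θ)^2)
R = g^{ij} R_{ij} = (1/a^2)(1) + (1/(a^2*sin(θ)^2))(sin(θ)^2) = 2/a^2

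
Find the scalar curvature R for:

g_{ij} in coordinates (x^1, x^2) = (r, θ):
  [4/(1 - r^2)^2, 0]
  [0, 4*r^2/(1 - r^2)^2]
Non-zero Christoffel symbols (Γ^k_{ij} = Γ^k_{ji}):
Γ^r_{r r} = 2*r/(1 - r^2)
Γ^r_{θ θ} = (r^3 + r)/(r^2 - 1)
Γ^θ_{r θ} = (-r^2 - 1)/(r^3 - r)
Ricci tensor (R_{ij} = R^k_{ikj}): R_{rr} = -4/(r^2 - 1)^2, R_{rθ} = 0, R_{θθ} = -4*r^2/(r^2 - 1)^2
Inverse metric: g^{rr} = (1 - r^2)^2/4, g^{θθ} = (1 - r^2)^2/(4*r^2)
R = g^{ij} R_{ij} = ((1 - r^2)^2/4)(-4/(r^2 - 1)^2) + ((1 - r^2)^2/(4*r^2))(-4*r^2/(r^2 - 1)^2) = -2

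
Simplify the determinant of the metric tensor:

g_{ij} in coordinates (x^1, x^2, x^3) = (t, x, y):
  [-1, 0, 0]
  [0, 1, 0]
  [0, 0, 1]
Diagonal metric: det(g) = g_{11}·g_{22}·g_{33}
= (-1)·(1)·(1)
det(g) = -1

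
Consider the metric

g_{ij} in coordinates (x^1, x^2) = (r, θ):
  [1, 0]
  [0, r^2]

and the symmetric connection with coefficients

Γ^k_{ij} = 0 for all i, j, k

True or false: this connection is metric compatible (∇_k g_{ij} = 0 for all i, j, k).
Using ∇_k g_{ij} = ∂_k g_{ij} - Γ^m_{ki} g_{mj} - Γ^m_{kj} g_{im}:
∇_r g_{θθ} = (2*r) - (0) - (0) = 2*r ≠ 0
So the connection is not metric compatible (it is not the Levi-Civita connection).
False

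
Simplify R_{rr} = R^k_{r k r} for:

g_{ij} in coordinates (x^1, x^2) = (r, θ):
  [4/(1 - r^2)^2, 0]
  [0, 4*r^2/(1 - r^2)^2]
Non-zero Christoffel symbols (Γ^k_{ij} = Γ^k_{ji}):
Γ^r_{r r} = 2*r/(1 - r^2)
Γ^r_{θ θ} = (r^3 + r)/(r^2 - 1)
Γ^θ_{r θ} = (-r^2 - 1)/(r^3 - r)
R^r_{r r r} = 0 (a repeated index in an antisymmetric pair)
R^θ_{r θ r} = ∂_θ Γ^θ_{r r} - ∂_r Γ^θ_{r θ} + Γ^θ_{θ m} Γ^m_{r r} - Γ^θ_{r m} Γ^m_{r θ}
  = (0) - ((r^4 + 4*r^2 - 1)/(r^3 - r)^2) + (2*(r^2 + 1)/(r^2 - 1)^2) - ((r^2 + 1)^2/(r^3 - r)^2) = -4/(r^2 - 1)^2
R_{rr} = R^r_{r r r} + R^θ_{r θ r} = (0) + (-4/(r^2 - 1)^2) = -4/(r^2 - 1)^2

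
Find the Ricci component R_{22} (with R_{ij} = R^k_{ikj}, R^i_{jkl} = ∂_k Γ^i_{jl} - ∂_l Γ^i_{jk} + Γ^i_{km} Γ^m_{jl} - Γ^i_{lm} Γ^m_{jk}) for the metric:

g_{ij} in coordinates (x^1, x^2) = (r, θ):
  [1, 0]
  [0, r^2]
Non-zero Christoffel symbols (Γ^k_{ij} = Γ^k_{ji}):
Γ^r_{θ θ} = -r
Γ^θ_{r θ} = 1/r
R^r_{θ r θ} = ∂_r Γ^r_{θ θ} - ∂_θ Γ^r_{θ r} + Γ^r_{r m} Γ^m_{θ θ} - Γ^r_{θ m} Γ^m_{θ r}
  = (-1) - (0) + (0) - (-1) = 0
R^θ_{θ θ θ} = 0 (a repeated index in an antisymmetric pair)
R_{θθ} = R^r_{θ r θ} + R^θ_{θ θ θ} = (0) + (0) = 0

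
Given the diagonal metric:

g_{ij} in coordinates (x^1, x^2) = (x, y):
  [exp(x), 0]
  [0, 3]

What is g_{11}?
With x^1 = x, x^2 = y, g_{11} = g_{xx} is the row-1, column-1 entry of the matrix.
g_{11} = exp(x)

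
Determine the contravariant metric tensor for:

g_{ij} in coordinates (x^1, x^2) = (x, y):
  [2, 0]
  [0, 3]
The metric is diagonal, so g^{ij} is diagonal with entries 1/g_{ii}: diag(1/2, 1/3).
g^{ij}:
  [1/2, 0]
  [0, 1/3]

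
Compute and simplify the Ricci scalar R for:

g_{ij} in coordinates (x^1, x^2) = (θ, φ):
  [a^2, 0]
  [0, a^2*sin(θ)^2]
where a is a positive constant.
Non-zero Christoffel symbols (Γ^k_{ij} = Γ^k_{ji}):
Γ^θ_{φ φ} = -sin(2*θ)/2
Γ^φ_{θ φ} = 1/tan(θ)
Ricci tensor (R_{ij} = R^k_{ikj}): R_{θθ} = 1, R_{θφ} = 0, R_{φφ} = sin(θ)^2
Inverse metric: g^{θθ} = 1/a^2, g^{φφ} = 1/(a^2*sin(θ)^2)
R = g^{ij} R_{ij} = (1/a^2)(1) + (1/(a^2*sin(θ)^2))(sin(θ)^2) = 2/a^2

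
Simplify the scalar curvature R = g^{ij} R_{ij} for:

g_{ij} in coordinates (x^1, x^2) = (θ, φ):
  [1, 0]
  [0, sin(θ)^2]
Non-zero Christoffel symbols (Γ^k_{ij} = Γ^k_{ji}):
Γ^θ_{φ φ} = -sin(2*θ)/2
Γ^φ_{θ φ} = 1/tan(θ)
Ricci tensor (R_{ij} = R^k_{ikj}): R_{θθ} = 1, R_{θφ} = 0, R_{φφ} = sin(θ)^2
Inverse metric: g^{θθ} = 1, g^{φφ} = 1/sin(θ)^2
R = g^{ij} R_{ij} = (1)(1) + (1/sin(θ)^2)(sin(θ)^2) = 2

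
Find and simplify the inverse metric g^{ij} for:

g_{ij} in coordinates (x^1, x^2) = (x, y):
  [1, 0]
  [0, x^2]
The metric is diagonal, so g^{ij} is diagonal with entries 1/g_{ii}: diag(1, 1/(x^2)).
g^{ij}:
  [1, 0]
  [0, 1/x^2]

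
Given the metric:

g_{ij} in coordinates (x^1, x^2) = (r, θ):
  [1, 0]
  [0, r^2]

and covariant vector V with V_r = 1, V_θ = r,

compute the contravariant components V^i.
Inverse metric (diagonal): g^{rr} = 1, g^{θθ} = 1/r^2
V^i = g^{ij} V_j:
V^r = (1)(1) + (0)(r) = 1
V^θ = (0)(1) + (1/r^2)(r) = 1/r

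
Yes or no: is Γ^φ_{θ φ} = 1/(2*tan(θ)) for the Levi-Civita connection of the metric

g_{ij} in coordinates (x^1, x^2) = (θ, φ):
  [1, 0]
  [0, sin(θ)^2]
Γ^φ_{θ φ} = (1/2) g^{φφ} (∂_θ g_{φφ} + ∂_φ g_{φθ} - ∂_φ g_{θφ}) = (1/2)(1/sin(θ)^2)((sin(2*θ)) + (0) - (0)) = 1/tan(θ)
This differs from the proposed value 1/(2*tan(θ)).
No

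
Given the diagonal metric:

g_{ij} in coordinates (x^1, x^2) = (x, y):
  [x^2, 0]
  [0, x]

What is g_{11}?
With x^1 = x, x^2 = y, g_{11} = g_{xx} is the row-1, column-1 entry of the matrix.
g_{11} = x^2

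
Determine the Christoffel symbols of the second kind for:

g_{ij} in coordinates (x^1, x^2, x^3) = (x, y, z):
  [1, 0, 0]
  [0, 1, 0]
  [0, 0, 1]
Using Γ^k_{ij} = (1/2) g^{km} (∂_i g_{mj} + ∂_j g_{mi} - ∂_m g_{ij}); the metric is diagonal, so only the m = k term contributes.
Every metric component is constant, so all ∂_m g_{ij} = 0 and every Christoffel symbol vanishes.
All Christoffel symbols are zero.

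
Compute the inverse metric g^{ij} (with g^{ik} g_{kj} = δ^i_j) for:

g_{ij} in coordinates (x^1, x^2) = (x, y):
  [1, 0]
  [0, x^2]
The metric is diagonal, so g^{ij} is diagonal with entries 1/g_{ii}: diag(1, 1/(x^2)).
g^{ij}:
  [1, 0]
  [0, 1/x^2]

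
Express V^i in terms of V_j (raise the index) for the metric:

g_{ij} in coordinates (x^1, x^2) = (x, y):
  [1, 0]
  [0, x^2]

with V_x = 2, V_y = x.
Inverse metric (diagonal): g^{xx} = 1, g^{yy} = 1/x^2
V^i = g^{ij} V_j:
V^x = (1)(2) + (0)(x) = 2
V^y = (0)(2) + (1/x^2)(x) = 1/x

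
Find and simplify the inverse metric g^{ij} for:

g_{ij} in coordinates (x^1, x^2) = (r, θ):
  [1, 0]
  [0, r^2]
The metric is diagonal, so g^{ij} is diagonal with entries 1/g_{ii}: diag(1, 1/(r^2)).
g^{ij}:
  [1, 0]
  [0, 1/r^2]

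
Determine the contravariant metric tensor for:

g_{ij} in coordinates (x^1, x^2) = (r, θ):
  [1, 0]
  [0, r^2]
The metric is diagonal, so g^{ij} is diagonal with entries 1/g_{ii}: diag(1, 1/(r^2)).
g^{ij}:
  [1, 0]
  [0, 1/r^2]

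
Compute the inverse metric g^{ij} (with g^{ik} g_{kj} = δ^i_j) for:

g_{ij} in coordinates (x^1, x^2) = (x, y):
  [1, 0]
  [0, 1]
The metric is diagonal, so g^{ij} is diagonal with entries 1/g_{ii}: diag(1, 1).
g^{ij}:
  [1, 0]
  [0, 1]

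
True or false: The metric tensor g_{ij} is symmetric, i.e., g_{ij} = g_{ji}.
By definition the metric is a symmetric bilinear form, g_{ij} = g_{ji}.
True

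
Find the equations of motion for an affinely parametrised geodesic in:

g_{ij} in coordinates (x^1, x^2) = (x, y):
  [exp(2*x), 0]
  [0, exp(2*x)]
Geodesic equation: d^2x^k/dλ^2 + Γ^k_{ij} (dx^i/dλ)(dx^j/dλ) = 0.
Non-zero Christoffel symbols:
Γ^x_{x x} = 1
Γ^x_{y y} = -1
Γ^y_{x y} = 1
Substituting (the symmetric pair Γ^k_{ij}, Γ^k_{ji} combines into a factor 2):
d^2x/dλ^2 + (dx/dλ)^2 - (dy/dλ)^2 = 0
d^2y/dλ^2 + 2 (dx/dλ)(dy/dλ) = 0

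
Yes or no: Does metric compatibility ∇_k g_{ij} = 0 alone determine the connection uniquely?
One also needs vanishing torsion; metric compatibility plus torsion-freeness singles out the Levi-Civita connection.
No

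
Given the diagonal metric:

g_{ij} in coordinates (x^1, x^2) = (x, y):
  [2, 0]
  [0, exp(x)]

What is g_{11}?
With x^1 = x, x^2 = y, g_{11} = g_{xx} is the row-1, column-1 entry of the matrix.
g_{11} = 2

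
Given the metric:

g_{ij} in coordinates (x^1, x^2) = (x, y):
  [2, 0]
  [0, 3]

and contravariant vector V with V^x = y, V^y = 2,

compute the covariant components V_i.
V_i = g_{ij} V^j:
V_x = (2)(y) + (0)(2) = 2*y
V_y = (0)(y) + (3)(2) = 6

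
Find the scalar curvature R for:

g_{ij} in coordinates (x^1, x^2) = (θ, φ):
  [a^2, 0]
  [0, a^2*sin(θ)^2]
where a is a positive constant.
Non-zero Christoffel symbols (Γ^k_{ij} = Γ^k_{ji}):
Γ^θ_{φ φ} = -sin(2*θ)/2
Γ^φ_{θ φ} = 1/tan(θ)
Ricci tensor (R_{ij} = R^k_{ikj}): R_{θθ} = 1, R_{θφ} = 0, R_{φφ} = sin(θ)^2
Inverse metric: g^{θθ} = 1/a^2, g^{φφ} = 1/(a^2*sin(θ)^2)
R = g^{ij} R_{ij} = (1/a^2)(1) + (1/(a^2*sin(θ)^2))(sin(θ)^2) = 2/a^2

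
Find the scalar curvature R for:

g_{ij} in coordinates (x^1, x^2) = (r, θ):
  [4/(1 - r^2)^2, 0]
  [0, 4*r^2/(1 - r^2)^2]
Non-zero Christoffel symbols (Γ^k_{ij} = Γ^k_{ji}):
Γ^r_{r r} = 2*r/(1 - r^2)
Γ^r_{θ θ} = (r^3 + r)/(r^2 - 1)
Γ^θ_{r θ} = (-r^2 - 1)/(r^3 - r)
Ricci tensor (R_{ij} = R^k_{ikj}): R_{rr} = -4/(r^2 - 1)^2, R_{rθ} = 0, R_{θθ} = -4*r^2/(r^2 - 1)^2
Inverse metric: g^{rr} = (1 - r^2)^2/4, g^{θθ} = (1 - r^2)^2/(4*r^2)
R = g^{ij} R_{ij} = ((1 - r^2)^2/4)(-4/(r^2 - 1)^2) + ((1 - r^2)^2/(4*r^2))(-4*r^2/(r^2 - 1)^2) = -2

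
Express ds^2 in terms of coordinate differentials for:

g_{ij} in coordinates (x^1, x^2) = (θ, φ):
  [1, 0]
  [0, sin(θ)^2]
ds^2 = g_{ij} dx^i dx^j; only the non-zero components contribute.
ds^2 = dθ^2 + sin(θ)^2 dφ^2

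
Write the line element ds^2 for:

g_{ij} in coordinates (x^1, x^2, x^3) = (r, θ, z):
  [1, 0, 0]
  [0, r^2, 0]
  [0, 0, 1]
ds^2 = g_{ij} dx^i dx^j; only the non-zero components contribute.
ds^2 = dr^2 + r^2 dθ^2 + dz^2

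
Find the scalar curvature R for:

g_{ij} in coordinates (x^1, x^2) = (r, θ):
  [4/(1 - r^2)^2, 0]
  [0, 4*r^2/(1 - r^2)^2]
Non-zero Christoffel symbols (Γ^k_{ij} = Γ^k_{ji}):
Γ^r_{r r} = 2*r/(1 - r^2)
Γ^r_{θ θ} = (r^3 + r)/(r^2 - 1)
Γ^θ_{r θ} = (-r^2 - 1)/(r^3 - r)
Ricci tensor (R_{ij} = R^k_{ikj}): R_{rr} = -4/(r^2 - 1)^2, R_{rθ} = 0, R_{θθ} = -4*r^2/(r^2 - 1)^2
Inverse metric: g^{rr} = (1 - r^2)^2/4, g^{θθ} = (1 - r^2)^2/(4*r^2)
R = g^{ij} R_{ij} = ((1 - r^2)^2/4)(-4/(r^2 - 1)^2) + ((1 - r^2)^2/(4*r^2))(-4*r^2/(r^2 - 1)^2) = -2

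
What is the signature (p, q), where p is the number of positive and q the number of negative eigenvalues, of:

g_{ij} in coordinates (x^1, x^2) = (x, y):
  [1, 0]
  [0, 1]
The metric is diagonal, so its eigenvalues are the diagonal entries: 1, 1 (at a generic point, where coordinate-dependent entries are positive).
2 positive, 0 negative.
(2, 0) - Riemannian (positive definite)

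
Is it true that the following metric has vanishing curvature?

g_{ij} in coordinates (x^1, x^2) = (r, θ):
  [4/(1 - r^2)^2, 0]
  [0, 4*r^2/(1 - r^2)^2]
Non-zero Christoffel symbols:
Γ^r_{r r} = 2*r/(1 - r^2)
Γ^r_{θ θ} = (r^3 + r)/(r^2 - 1)
Γ^θ_{r θ} = (-r^2 - 1)/(r^3 - r)
Ricci tensor: R_{rr} = -4/(r^2 - 1)^2, R_{rθ} = 0, R_{θθ} = -4*r^2/(r^2 - 1)^2
The Ricci tensor is non-zero, so the Riemann tensor is non-zero: not flat.
No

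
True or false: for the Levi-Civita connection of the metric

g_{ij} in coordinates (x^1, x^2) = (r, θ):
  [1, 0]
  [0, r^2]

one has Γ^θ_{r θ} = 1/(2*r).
Γ^θ_{r θ} = (1/2) g^{θθ} (∂_r g_{θθ} + ∂_θ g_{θr} - ∂_θ g_{rθ}) = (1/2)(1/r^2)((2*r) + (0) - (0)) = 1/r
This differs from the proposed value 1/(2*r).
False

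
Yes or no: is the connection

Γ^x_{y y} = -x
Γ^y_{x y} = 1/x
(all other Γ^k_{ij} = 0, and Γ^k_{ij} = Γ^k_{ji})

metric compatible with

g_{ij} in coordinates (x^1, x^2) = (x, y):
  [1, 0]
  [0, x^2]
Using ∇_k g_{ij} = ∂_k g_{ij} - Γ^m_{ki} g_{mj} - Γ^m_{kj} g_{im}:
e.g. ∇_x g_{yy} = (2*x) - (x) - (x) = 0
Every component ∇_k g_{ij} vanishes: the connection is metric compatible.
Yes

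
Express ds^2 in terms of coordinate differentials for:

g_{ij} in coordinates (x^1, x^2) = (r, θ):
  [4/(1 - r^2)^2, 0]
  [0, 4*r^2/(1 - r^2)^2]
ds^2 = g_{ij} dx^i dx^j; only the non-zero components contribute.
ds^2 = (4/(1 - r^2)^2) dr^2 + (4*r^2/(1 - r^2)^2) dθ^2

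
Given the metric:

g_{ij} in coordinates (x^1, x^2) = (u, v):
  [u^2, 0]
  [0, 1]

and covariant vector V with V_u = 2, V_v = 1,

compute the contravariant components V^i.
Inverse metric (diagonal): g^{uu} = 1/u^2, g^{vv} = 1
V^i = g^{ij} V_j:
V^u = (1/u^2)(2) + (0)(1) = 2/u^2
V^v = (0)(2) + (1)(1) = 1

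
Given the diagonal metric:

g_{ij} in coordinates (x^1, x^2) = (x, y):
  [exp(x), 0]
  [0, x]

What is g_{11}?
With x^1 = x, x^2 = y, g_{11} = g_{xx} is the row-1, column-1 entry of the matrix.
g_{11} = exp(x)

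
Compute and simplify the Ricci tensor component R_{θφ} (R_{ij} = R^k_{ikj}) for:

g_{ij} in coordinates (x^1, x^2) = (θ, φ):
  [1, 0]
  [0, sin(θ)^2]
Non-zero Christoffel symbols (Γ^k_{ij} = Γ^k_{ji}):
Γ^θ_{φ φ} = -sin(2*θ)/2
Γ^φ_{θ φ} = 1/tan(θ)
R^θ_{θ θ φ} = 0 (a repeated index in an antisymmetric pair)
R^φ_{θ φ φ} = 0 (a repeated index in an antisymmetric pair)
R_{θφ} = R^θ_{θ θ φ} + R^φ_{θ φ φ} = (0) + (0) = 0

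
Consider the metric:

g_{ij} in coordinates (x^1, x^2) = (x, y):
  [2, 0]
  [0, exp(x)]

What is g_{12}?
With x^1 = x, x^2 = y, g_{12} = g_{xy} is the row-1, column-2 entry of the matrix.
g_{12} = 0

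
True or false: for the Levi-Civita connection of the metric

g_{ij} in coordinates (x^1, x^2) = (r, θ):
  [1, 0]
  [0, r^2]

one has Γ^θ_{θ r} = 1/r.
Γ^θ_{θ r} = (1/2) g^{θθ} (∂_θ g_{θr} + ∂_r g_{θθ} - ∂_θ g_{θr}) = (1/2)(1/r^2)((0) + (2*r) - (0)) = 1/r
This equals the proposed value 1/r.
True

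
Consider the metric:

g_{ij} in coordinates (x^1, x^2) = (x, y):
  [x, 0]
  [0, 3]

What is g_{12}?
With x^1 = x, x^2 = y, g_{12} = g_{xy} is the row-1, column-2 entry of the matrix.
g_{12} = 0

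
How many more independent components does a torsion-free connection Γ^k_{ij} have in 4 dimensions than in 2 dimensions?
Independent components in n dimensions: n × n(n+1)/2 = n^2(n+1)/2.
4D: 4 × 10 = 40
2D: 2 × 3 = 6
Difference = 40 - 6 = 34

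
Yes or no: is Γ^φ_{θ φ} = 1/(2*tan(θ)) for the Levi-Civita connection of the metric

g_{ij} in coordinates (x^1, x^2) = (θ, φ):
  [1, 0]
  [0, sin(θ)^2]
Γ^φ_{θ φ} = (1/2) g^{φφ} (∂_θ g_{φφ} + ∂_φ g_{φθ} - ∂_φ g_{θφ}) = (1/2)(1/sin(θ)^2)((sin(2*θ)) + (0) - (0)) = 1/tan(θ)
This differs from the proposed value 1/(2*tan(θ)).
No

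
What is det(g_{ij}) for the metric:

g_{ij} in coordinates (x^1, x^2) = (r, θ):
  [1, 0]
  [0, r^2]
For a 2×2 metric: det(g) = g_{11}·g_{22} - g_{12}·g_{21}
= (1)·(r^2) - (0)·(0)
= r^2 - 0
det(g) = r^2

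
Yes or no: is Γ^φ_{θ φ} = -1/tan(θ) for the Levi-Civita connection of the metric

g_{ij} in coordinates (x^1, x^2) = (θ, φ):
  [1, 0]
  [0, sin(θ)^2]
Γ^φ_{θ φ} = (1/2) g^{φφ} (∂_θ g_{φφ} + ∂_φ g_{φθ} - ∂_φ g_{θφ}) = (1/2)(1/sin(θ)^2)((sin(2*θ)) + (0) - (0)) = 1/tan(θ)
This differs from the proposed value -1/tan(θ).
No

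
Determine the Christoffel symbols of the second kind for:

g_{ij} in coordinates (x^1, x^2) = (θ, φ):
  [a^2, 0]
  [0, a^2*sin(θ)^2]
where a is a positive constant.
Using Γ^k_{ij} = (1/2) g^{km} (∂_i g_{mj} + ∂_j g_{mi} - ∂_m g_{ij}); the metric is diagonal, so only the m = k term contributes.
Non-zero symbols (using the symmetry Γ^k_{ij} = Γ^k_{ji}):
Γ^θ_{φ φ} = (1/2) g^{θθ} (∂_φ g_{θφ} + ∂_φ g_{θφ} - ∂_θ g_{φφ}) = (1/2)(1/a^2)((0) + (0) - (a^2*sin(2*θ))) = -sin(2*θ)/2
Γ^φ_{θ φ} = (1/2) g^{φφ} (∂_θ g_{φφ} + ∂_φ g_{φθ} - ∂_φ g_{θφ}) = (1/2)(1/(a^2*sin(θ)^2))((a^2*sin(2*θ)) + (0) - (0)) = 1/tan(θ)
All other Christoffel symbols are zero.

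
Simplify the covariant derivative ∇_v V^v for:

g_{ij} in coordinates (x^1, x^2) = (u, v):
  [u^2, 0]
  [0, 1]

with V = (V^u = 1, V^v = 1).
Non-zero Christoffel symbols:
Γ^u_{u u} = 1/u
∇_v V^v = ∂_v V^v + Γ^v_{v j} V^j
  = (0) + (0)(1) + (0)(1)
  = 0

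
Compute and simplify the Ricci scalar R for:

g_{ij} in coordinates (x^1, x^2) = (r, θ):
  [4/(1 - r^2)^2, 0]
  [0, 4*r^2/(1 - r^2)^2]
Non-zero Christoffel symbols (Γ^k_{ij} = Γ^k_{ji}):
Γ^r_{r r} = 2*r/(1 - r^2)
Γ^r_{θ θ} = (r^3 + r)/(r^2 - 1)
Γ^θ_{r θ} = (-r^2 - 1)/(r^3 - r)
Ricci tensor (R_{ij} = R^k_{ikj}): R_{rr} = -4/(r^2 - 1)^2, R_{rθ} = 0, R_{θθ} = -4*r^2/(r^2 - 1)^2
Inverse metric: g^{rr} = (1 - r^2)^2/4, g^{θθ} = (1 - r^2)^2/(4*r^2)
R = g^{ij} R_{ij} = ((1 - r^2)^2/4)(-4/(r^2 - 1)^2) + ((1 - r^2)^2/(4*r^2))(-4*r^2/(r^2 - 1)^2) = -2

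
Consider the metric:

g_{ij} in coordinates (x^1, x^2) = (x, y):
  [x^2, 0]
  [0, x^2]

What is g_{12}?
With x^1 = x, x^2 = y, g_{12} = g_{xy} is the row-1, column-2 entry of the matrix.
g_{12} = 0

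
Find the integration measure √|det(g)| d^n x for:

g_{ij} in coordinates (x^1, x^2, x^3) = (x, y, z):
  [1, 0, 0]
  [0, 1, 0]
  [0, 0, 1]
det(g) = 1
√|det(g)| = 1
Volume element: dV = 1 dx dy dz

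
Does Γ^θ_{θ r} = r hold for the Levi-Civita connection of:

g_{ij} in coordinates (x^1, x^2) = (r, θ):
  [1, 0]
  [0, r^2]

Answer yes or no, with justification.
Γ^θ_{θ r} = (1/2) g^{θθ} (∂_θ g_{θr} + ∂_r g_{θθ} - ∂_θ g_{θr}) = (1/2)(1/r^2)((0) + (2*r) - (0)) = 1/r
This differs from the proposed value r.
No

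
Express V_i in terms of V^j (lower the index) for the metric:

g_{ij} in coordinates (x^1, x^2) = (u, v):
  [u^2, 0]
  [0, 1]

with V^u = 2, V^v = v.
V_i = g_{ij} V^j:
V_u = (u^2)(2) + (0)(v) = 2*u^2
V_v = (0)(2) + (1)(v) = v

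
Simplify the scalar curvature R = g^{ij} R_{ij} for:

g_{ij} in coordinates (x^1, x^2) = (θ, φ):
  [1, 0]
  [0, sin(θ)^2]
Non-zero Christoffel symbols (Γ^k_{ij} = Γ^k_{ji}):
Γ^θ_{φ φ} = -sin(2*θ)/2
Γ^φ_{θ φ} = 1/tan(θ)
Ricci tensor (R_{ij} = R^k_{ikj}): R_{θθ} = 1, R_{θφ} = 0, R_{φφ} = sin(θ)^2
Inverse metric: g^{θθ} = 1, g^{φφ} = 1/sin(θ)^2
R = g^{ij} R_{ij} = (1)(1) + (1/sin(θ)^2)(sin(θ)^2) = 2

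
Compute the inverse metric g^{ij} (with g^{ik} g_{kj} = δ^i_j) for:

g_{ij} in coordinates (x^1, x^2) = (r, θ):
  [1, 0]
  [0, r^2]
The metric is diagonal, so g^{ij} is diagonal with entries 1/g_{ii}: diag(1, 1/(r^2)).
g^{ij}:
  [1, 0]
  [0, 1/r^2]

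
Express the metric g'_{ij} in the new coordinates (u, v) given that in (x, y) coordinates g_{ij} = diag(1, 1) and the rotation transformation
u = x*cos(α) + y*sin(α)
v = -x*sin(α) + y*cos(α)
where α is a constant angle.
Invert the transformation: x = u*cos(α) - v*sin(α), y = u*sin(α) + v*cos(α)
g'_{ij} = (∂x^k/∂x'^i)(∂x^l/∂x'^j) g_{kl}; with g_{kl} = δ_{kl} this is Σ_k (∂x^k/∂x'^i)(∂x^k/∂x'^j).
Jacobian: ∂x/∂u = cos(α), ∂x/∂v = -sin(α), ∂y/∂u = sin(α), ∂y/∂v = cos(α)
g'_{uu} = (cos(α))(cos(α)) + (sin(α))(sin(α)) = 1
g'_{uv} = (cos(α))(-sin(α)) + (sin(α))(cos(α)) = 0
g'_{vv} = (-sin(α))(-sin(α)) + (cos(α))(cos(α)) = 1
g'_{ij} = diag(1, 1)
The Euclidean metric is invariant under rotations.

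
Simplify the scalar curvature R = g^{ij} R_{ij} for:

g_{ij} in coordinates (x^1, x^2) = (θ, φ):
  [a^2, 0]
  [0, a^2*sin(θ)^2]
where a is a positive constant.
Non-zero Christoffel symbols (Γ^k_{ij} = Γ^k_{ji}):
Γ^θ_{φ φ} = -sin(2*θ)/2
Γ^φ_{θ φ} = 1/tan(θ)
Ricci tensor (R_{ij} = R^k_{ikj}): R_{θθ} = 1, R_{θφ} = 0, R_{φφ} = sin(θ)^2
Inverse metric: g^{θθ} = 1/a^2, g^{φφ} = 1/(a^2*sin(θ)^2)
R = g^{ij} R_{ij} = (1/a^2)(1) + (1/(a^2*sin(θ)^2))(sin(θ)^2) = 2/a^2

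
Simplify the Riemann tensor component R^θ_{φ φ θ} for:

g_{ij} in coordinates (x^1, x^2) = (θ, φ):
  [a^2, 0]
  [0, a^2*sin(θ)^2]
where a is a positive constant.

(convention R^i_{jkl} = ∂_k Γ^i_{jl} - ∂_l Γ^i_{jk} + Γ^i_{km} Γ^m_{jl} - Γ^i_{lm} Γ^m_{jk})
Non-zero Christoffel symbols (Γ^k_{ij} = Γ^k_{ji}):
Γ^θ_{φ φ} = -sin(2*θ)/2
Γ^φ_{θ φ} = 1/tan(θ)
R^θ_{φ φ θ} = ∂_φ Γ^θ_{φ θ} - ∂_θ Γ^θ_{φ φ} + Γ^θ_{φ m} Γ^m_{φ θ} - Γ^θ_{θ m} Γ^m_{φ φ}
  = (0) - (-cos(2*θ)) + (-cos(θ)^2) - (0) = -sin(θ)^2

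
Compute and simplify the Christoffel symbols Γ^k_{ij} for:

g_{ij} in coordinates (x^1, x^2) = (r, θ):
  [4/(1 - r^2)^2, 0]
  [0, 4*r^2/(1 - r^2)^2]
Using Γ^k_{ij} = (1/2) g^{km} (∂_i g_{mj} + ∂_j g_{mi} - ∂_m g_{ij}); the metric is diagonal, so only the m = k term contributes.
Non-zero symbols (using the symmetry Γ^k_{ij} = Γ^k_{ji}):
Γ^r_{r r} = (1/2) g^{rr} (∂_r g_{rr} + ∂_r g_{rr} - ∂_r g_{rr}) = (1/2)((1 - r^2)^2/4)((16*r/(1 - r^2)^3) + (16*r/(1 - r^2)^3) - (16*r/(1 - r^2)^3)) = 2*r/(1 - r^2)
Γ^r_{θ θ} = (1/2) g^{rr} (∂_θ g_{rθ} + ∂_θ g_{rθ} - ∂_r g_{θθ}) = (1/2)((1 - r^2)^2/4)((0) + (0) - (-8*(r^3 + r)/(r^2 - 1)^3)) = (r^3 + r)/(r^2 - 1)
Γ^θ_{r θ} = (1/2) g^{θθ} (∂_r g_{θθ} + ∂_θ g_{θr} - ∂_θ g_{rθ}) = (1/2)((1 - r^2)^2/(4*r^2))((-8*(r^3 + r)/(r^2 - 1)^3) + (0) - (0)) = (-r^2 - 1)/(r^3 - r)
All other Christoffel symbols are zero.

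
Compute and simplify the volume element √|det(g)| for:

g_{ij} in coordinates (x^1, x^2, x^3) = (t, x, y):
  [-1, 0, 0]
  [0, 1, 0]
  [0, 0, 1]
det(g) = -1
√|det(g)| = 1
Volume element: dV = 1 dt dx dy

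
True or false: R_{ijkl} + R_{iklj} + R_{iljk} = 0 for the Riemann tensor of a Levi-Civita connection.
This is the first (algebraic) Bianchi identity.
True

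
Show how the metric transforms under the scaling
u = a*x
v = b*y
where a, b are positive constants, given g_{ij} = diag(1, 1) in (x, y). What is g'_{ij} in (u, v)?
Invert the transformation: x = u/a, y = v/b
g'_{ij} = (∂x^k/∂x'^i)(∂x^l/∂x'^j) g_{kl}; with g_{kl} = δ_{kl} this is Σ_k (∂x^k/∂x'^i)(∂x^k/∂x'^j).
Jacobian: ∂x/∂u = 1/a, ∂x/∂v = 0, ∂y/∂u = 0, ∂y/∂v = 1/b
g'_{uu} = (1/a)(1/a) + (0)(0) = 1/a^2
g'_{uv} = (1/a)(0) + (0)(1/b) = 0
g'_{vv} = (0)(0) + (1/b)(1/b) = 1/b^2
g'_{ij} = diag(1/a^2, 1/b^2)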